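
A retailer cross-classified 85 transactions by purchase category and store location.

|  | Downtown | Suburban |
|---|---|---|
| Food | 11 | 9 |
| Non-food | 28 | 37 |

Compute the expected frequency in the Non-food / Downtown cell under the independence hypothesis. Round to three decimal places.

Row total (Non-food) = 65; column total (Downtown) = 39; grand total N = 85.
Expected count = (row total × column total) / N = 65 × 39 / 85 = 29.824.

29.824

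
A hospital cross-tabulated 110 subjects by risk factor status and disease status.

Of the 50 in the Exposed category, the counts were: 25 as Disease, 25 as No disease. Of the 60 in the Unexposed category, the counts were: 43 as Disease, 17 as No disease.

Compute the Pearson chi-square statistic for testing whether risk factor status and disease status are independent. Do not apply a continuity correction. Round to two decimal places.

Row totals: 50, 60. Column totals: 68, 42. Grand total N = 110.
Expected counts (row total × column total / N):
  Exposed, Disease: 50×68/110 = 30.909
  Exposed, No disease: 50×42/110 = 19.091
  Unexposed, Disease: 60×68/110 = 37.091
  Unexposed, No disease: 60×42/110 = 22.909
Contributions (O − E)²/E:
  (25 − 30.909)²/30.909 = 1.1296
  (25 − 19.091)²/19.091 = 1.8289
  (43 − 37.091)²/37.091 = 0.9414
  (17 − 22.909)²/22.909 = 1.5241
χ² = 1.1296 + 1.8289 + 0.9414 + 1.5241 = 5.42

5.42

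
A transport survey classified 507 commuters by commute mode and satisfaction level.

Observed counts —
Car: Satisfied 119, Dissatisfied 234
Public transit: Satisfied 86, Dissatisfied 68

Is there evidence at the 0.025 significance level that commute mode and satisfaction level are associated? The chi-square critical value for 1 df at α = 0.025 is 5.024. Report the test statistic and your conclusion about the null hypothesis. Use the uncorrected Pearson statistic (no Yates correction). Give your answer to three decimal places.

21.809; reject H₀

Row totals: 353, 154. Column totals: 205, 302. Grand total N = 507.
Expected counts (row total × column total / N):
  Car, Satisfied: 353×205/507 = 142.7318
  Car, Dissatisfied: 353×302/507 = 210.2682
  Public transit, Satisfied: 154×205/507 = 62.2682
  Public transit, Dissatisfied: 154×302/507 = 91.7318
Contributions (O − E)²/E:
  (119 − 142.7318)²/142.7318 = 3.9459
  (234 − 210.2682)²/210.2682 = 2.6785
  (86 − 62.2682)²/62.2682 = 9.0447
  (68 − 91.7318)²/91.7318 = 6.1396
χ² = 3.9459 + 2.6785 + 9.0447 + 6.1396 = 21.809
df = (2−1)(2−1) = 1. Since 21.809 > 5.024, reject the null hypothesis of independence at α = 0.025.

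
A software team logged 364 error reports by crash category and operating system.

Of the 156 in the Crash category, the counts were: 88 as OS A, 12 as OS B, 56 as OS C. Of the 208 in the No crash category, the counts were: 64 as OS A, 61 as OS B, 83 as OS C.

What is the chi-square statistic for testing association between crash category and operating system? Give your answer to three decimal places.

Row totals: 156, 208. Column totals: 152, 73, 139. Grand total N = 364.
Expected counts (row total × column total / N):
  Crash, OS A: 156×152/364 = 65.14286
  Crash, OS B: 156×73/364 = 31.28571
  Crash, OS C: 156×139/364 = 59.57143
  No crash, OS A: 208×152/364 = 86.85714
  No crash, OS B: 208×73/364 = 41.71429
  No crash, OS C: 208×139/364 = 79.42857
Contributions (O − E)²/E:
  (88 − 65.14286)²/65.14286 = 8.0200
  (12 − 31.28571)²/31.28571 = 11.8885
  (56 − 59.57143)²/59.57143 = 0.2141
  (64 − 86.85714)²/86.85714 = 6.0150
  (61 − 41.71429)²/41.71429 = 8.9163
  (83 − 79.42857)²/79.42857 = 0.1606
χ² = 8.0200 + 11.8885 + 0.2141 + 6.0150 + 8.9163 + 0.1606 = 35.215

35.215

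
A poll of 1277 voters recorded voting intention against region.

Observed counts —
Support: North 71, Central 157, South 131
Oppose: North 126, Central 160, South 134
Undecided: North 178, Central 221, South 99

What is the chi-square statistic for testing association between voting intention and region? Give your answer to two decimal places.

43.37

Row totals: 359, 420, 498. Column totals: 375, 538, 364. Grand total N = 1277.
Expected counts (row total × column total / N):
  Support, North: 359×375/1277 = 105.423
  Support, Central: 359×538/1277 = 151.247
  Support, South: 359×364/1277 = 102.330
  Oppose, North: 420×375/1277 = 123.336
  Oppose, Central: 420×538/1277 = 176.946
  Oppose, South: 420×364/1277 = 119.718
  Undecided, North: 498×375/1277 = 146.241
  Undecided, Central: 498×538/1277 = 209.807
  Undecided, South: 498×364/1277 = 141.951
Contributions (O − E)²/E:
  (71 − 105.423)²/105.423 = 11.2399
  (157 − 151.247)²/151.247 = 0.2188
  (131 − 102.330)²/102.330 = 8.0325
  (126 − 123.336)²/123.336 = 0.0575
  (160 − 176.946)²/176.946 = 1.6229
  (134 − 119.718)²/119.718 = 1.7038
  (178 − 146.241)²/146.241 = 6.8971
  (221 − 209.807)²/209.807 = 0.5971
  (99 − 141.951)²/141.951 = 12.9960
χ² = 11.2399 + 0.2188 + 8.0325 + 0.0575 + 1.6229 + 1.7038 + 6.8971 + 0.5971 + 12.9960 = 43.37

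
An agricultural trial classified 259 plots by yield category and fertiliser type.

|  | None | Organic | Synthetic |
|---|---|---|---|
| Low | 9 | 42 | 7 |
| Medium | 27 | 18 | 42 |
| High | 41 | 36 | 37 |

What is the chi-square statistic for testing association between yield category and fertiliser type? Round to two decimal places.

Row totals: 58, 87, 114. Column totals: 77, 96, 86. Grand total N = 259.
Expected counts (row total × column total / N):
  Low, None: 58×77/259 = 17.243
  Low, Organic: 58×96/259 = 21.498
  Low, Synthetic: 58×86/259 = 19.259
  Medium, None: 87×77/259 = 25.865
  Medium, Organic: 87×96/259 = 32.247
  Medium, Synthetic: 87×86/259 = 28.888
  High, None: 114×77/259 = 33.892
  High, Organic: 114×96/259 = 42.255
  High, Synthetic: 114×86/259 = 37.853
Contributions (O − E)²/E:
  (9 − 17.243)²/17.243 = 3.9406
  (42 − 21.498)²/21.498 = 19.5521
  (7 − 19.259)²/19.259 = 7.8033
  (27 − 25.865)²/25.865 = 0.0498
  (18 − 32.247)²/32.247 = 6.2944
  (42 − 28.888)²/28.888 = 5.9514
  (41 − 33.892)²/33.892 = 1.4907
  (36 − 42.255)²/42.255 = 0.9259
  (37 − 37.853)²/37.853 = 0.0192
χ² = 3.9406 + 19.5521 + 7.8033 + 0.0498 + 6.2944 + 5.9514 + 1.4907 + 0.9259 + 0.0192 = 46.03

46.03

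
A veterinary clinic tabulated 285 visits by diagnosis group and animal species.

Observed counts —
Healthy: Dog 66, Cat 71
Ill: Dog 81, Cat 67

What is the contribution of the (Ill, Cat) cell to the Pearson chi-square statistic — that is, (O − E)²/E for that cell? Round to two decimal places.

Row total (Ill) = 148; column total (Cat) = 138; N = 285.
Expected count E = 148 × 138 / 285 = 71.663.
Contribution = (O − E)²/E = (67 − 71.663)² / 71.663 = 0.30.

0.30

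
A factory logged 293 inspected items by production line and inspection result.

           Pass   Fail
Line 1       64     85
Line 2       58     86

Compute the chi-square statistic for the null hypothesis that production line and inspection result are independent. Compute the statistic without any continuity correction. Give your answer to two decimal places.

Row totals: 149, 144. Column totals: 122, 171. Grand total N = 293.
Expected counts (row total × column total / N):
  Line 1, Pass: 149×122/293 = 62.041
  Line 1, Fail: 149×171/293 = 86.959
  Line 2, Pass: 144×122/293 = 59.959
  Line 2, Fail: 144×171/293 = 84.041
Contributions (O − E)²/E:
  (64 − 62.041)²/62.041 = 0.0619
  (85 − 86.959)²/86.959 = 0.0441
  (58 − 59.959)²/59.959 = 0.0640
  (86 − 84.041)²/84.041 = 0.0457
χ² = 0.0619 + 0.0441 + 0.0640 + 0.0457 = 0.22

0.22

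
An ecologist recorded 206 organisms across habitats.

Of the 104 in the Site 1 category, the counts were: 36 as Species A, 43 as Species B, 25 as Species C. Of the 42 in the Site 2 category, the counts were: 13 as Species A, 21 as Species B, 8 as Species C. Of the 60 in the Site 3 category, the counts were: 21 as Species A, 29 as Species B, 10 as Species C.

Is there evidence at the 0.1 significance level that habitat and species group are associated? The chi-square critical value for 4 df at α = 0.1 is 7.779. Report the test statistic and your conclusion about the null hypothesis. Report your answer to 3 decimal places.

Row totals: 104, 42, 60. Column totals: 70, 93, 43. Grand total N = 206.
Expected counts (row total × column total / N):
  Site 1, Species A: 104×70/206 = 35.3398
  Site 1, Species B: 104×93/206 = 46.9515
  Site 1, Species C: 104×43/206 = 21.7087
  Site 2, Species A: 42×70/206 = 14.2718
  Site 2, Species B: 42×93/206 = 18.9612
  Site 2, Species C: 42×43/206 = 8.7670
  Site 3, Species A: 60×70/206 = 20.3883
  Site 3, Species B: 60×93/206 = 27.0874
  Site 3, Species C: 60×43/206 = 12.5243
Contributions (O − E)²/E:
  (36 − 35.3398)²/35.3398 = 0.0123
  (43 − 46.9515)²/46.9515 = 0.3326
  (25 − 21.7087)²/21.7087 = 0.4990
  (13 − 14.2718)²/14.2718 = 0.1133
  (21 − 18.9612)²/18.9612 = 0.2192
  (8 − 8.7670)²/8.7670 = 0.0671
  (21 − 20.3883)²/20.3883 = 0.0184
  (29 − 27.0874)²/27.0874 = 0.1350
  (10 − 12.5243)²/12.5243 = 0.5088
χ² = 0.0123 + 0.3326 + 0.4990 + 0.1133 + 0.2192 + 0.0671 + 0.0184 + 0.1350 + 0.5088 = 1.906
df = (3−1)(3−1) = 4. Since 1.906 < 7.779, fail to reject the null hypothesis of independence at α = 0.1.

1.906; fail to reject H₀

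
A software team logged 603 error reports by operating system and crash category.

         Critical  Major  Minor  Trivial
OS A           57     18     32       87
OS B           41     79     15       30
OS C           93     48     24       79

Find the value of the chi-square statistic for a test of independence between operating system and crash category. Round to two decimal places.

Row totals: 194, 165, 244. Column totals: 191, 145, 71, 196. Grand total N = 603.
Expected counts (row total × column total / N):
  OS A, Critical: 194×191/603 = 61.449
  OS A, Major: 194×145/603 = 46.650
  OS A, Minor: 194×71/603 = 22.842
  OS A, Trivial: 194×196/603 = 63.058
  OS B, Critical: 165×191/603 = 52.264
  OS B, Major: 165×145/603 = 39.677
  OS B, Minor: 165×71/603 = 19.428
  OS B, Trivial: 165×196/603 = 53.632
  OS C, Critical: 244×191/603 = 77.287
  OS C, Major: 244×145/603 = 58.673
  OS C, Minor: 244×71/603 = 28.730
  OS C, Trivial: 244×196/603 = 79.310
Contributions (O − E)²/E:
  (57 − 61.449)²/61.449 = 0.3221
  (18 − 46.650)²/46.650 = 17.5953
  (32 − 22.842)²/22.842 = 3.6717
  (87 − 63.058)²/63.058 = 9.0904
  (41 − 52.264)²/52.264 = 2.4276
  (79 − 39.677)²/39.677 = 38.9722
  (15 − 19.428)²/19.428 = 1.0092
  (30 − 53.632)²/53.632 = 10.4130
  (93 − 77.287)²/77.287 = 3.1946
  (48 − 58.673)²/58.673 = 1.9415
  (24 − 28.730)²/28.730 = 0.7787
  (79 − 79.310)²/79.310 = 0.0012
χ² = 0.3221 + 17.5953 + 3.6717 + 9.0904 + 2.4276 + 38.9722 + 1.0092 + 10.4130 + 3.1946 + 1.9415 + 0.7787 + 0.0012 = 89.42

89.42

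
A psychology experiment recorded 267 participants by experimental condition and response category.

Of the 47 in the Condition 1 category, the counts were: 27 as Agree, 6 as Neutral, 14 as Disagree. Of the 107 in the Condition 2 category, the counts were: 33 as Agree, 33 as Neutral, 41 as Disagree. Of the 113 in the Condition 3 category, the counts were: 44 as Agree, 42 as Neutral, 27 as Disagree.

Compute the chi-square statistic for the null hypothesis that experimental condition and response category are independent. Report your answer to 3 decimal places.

Row totals: 47, 107, 113. Column totals: 104, 81, 82. Grand total N = 267.
Expected counts (row total × column total / N):
  Condition 1, Agree: 47×104/267 = 18.3071
  Condition 1, Neutral: 47×81/267 = 14.2584
  Condition 1, Disagree: 47×82/267 = 14.4345
  Condition 2, Agree: 107×104/267 = 41.6779
  Condition 2, Neutral: 107×81/267 = 32.4607
  Condition 2, Disagree: 107×82/267 = 32.8614
  Condition 3, Agree: 113×104/267 = 44.0150
  Condition 3, Neutral: 113×81/267 = 34.2809
  Condition 3, Disagree: 113×82/267 = 34.7041
Contributions (O − E)²/E:
  (27 − 18.3071)²/18.3071 = 4.1277
  (6 − 14.2584)²/14.2584 = 4.7832
  (14 − 14.4345)²/14.4345 = 0.0131
  (33 − 41.6779)²/41.6779 = 1.8069
  (33 − 32.4607)²/32.4607 = 0.0090
  (41 − 32.8614)²/32.8614 = 2.0156
  (44 − 44.0150)²/44.0150 = 0.0000
  (42 − 34.2809)²/34.2809 = 1.7381
  (27 − 34.7041)²/34.7041 = 1.7103
χ² = 4.1277 + 4.7832 + 0.0131 + 1.8069 + 0.0090 + 2.0156 + 0.0000 + 1.7381 + 1.7103 = 16.204

16.204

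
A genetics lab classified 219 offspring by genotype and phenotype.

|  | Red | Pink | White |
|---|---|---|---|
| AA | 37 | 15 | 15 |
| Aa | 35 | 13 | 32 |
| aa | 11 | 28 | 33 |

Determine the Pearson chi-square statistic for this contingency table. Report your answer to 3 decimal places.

29.366

Row totals: 67, 80, 72. Column totals: 83, 56, 80. Grand total N = 219.
Expected counts (row total × column total / N):
  AA, Red: 67×83/219 = 25.39269
  AA, Pink: 67×56/219 = 17.13242
  AA, White: 67×80/219 = 24.47489
  Aa, Red: 80×83/219 = 30.31963
  Aa, Pink: 80×56/219 = 20.45662
  Aa, White: 80×80/219 = 29.22374
  aa, Red: 72×83/219 = 27.28767
  aa, Pink: 72×56/219 = 18.41096
  aa, White: 72×80/219 = 26.30137
Contributions (O − E)²/E:
  (37 − 25.39269)²/25.39269 = 5.3058
  (15 − 17.13242)²/17.13242 = 0.2654
  (15 − 24.47489)²/24.47489 = 3.6680
  (35 − 30.31963)²/30.31963 = 0.7225
  (13 − 20.45662)²/20.45662 = 2.7180
  (32 − 29.22374)²/29.22374 = 0.2637
  (11 − 27.28767)²/27.28767 = 9.7219
  (28 − 18.41096)²/18.41096 = 4.9943
  (33 − 26.30137)²/26.30137 = 1.7061
χ² = 5.3058 + 0.2654 + 3.6680 + 0.7225 + 2.7180 + 0.2637 + 9.7219 + 4.9943 + 1.7061 = 29.366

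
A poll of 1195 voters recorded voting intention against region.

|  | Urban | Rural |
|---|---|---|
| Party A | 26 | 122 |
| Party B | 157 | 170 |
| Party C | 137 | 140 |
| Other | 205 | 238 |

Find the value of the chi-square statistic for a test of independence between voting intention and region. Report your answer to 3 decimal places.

Row totals: 148, 327, 277, 443. Column totals: 525, 670. Grand total N = 1195.
Expected counts (row total × column total / N):
  Party A, Urban: 148×525/1195 = 65.0209
  Party A, Rural: 148×670/1195 = 82.9791
  Party B, Urban: 327×525/1195 = 143.6611
  Party B, Rural: 327×670/1195 = 183.3389
  Party C, Urban: 277×525/1195 = 121.6946
  Party C, Rural: 277×670/1195 = 155.3054
  Other, Urban: 443×525/1195 = 194.6234
  Other, Rural: 443×670/1195 = 248.3766
Contributions (O − E)²/E:
  (26 − 65.0209)²/65.0209 = 23.4176
  (122 − 82.9791)²/82.9791 = 18.3496
  (157 − 143.6611)²/143.6611 = 1.2385
  (170 − 183.3389)²/183.3389 = 0.9705
  (137 − 121.6946)²/121.6946 = 1.9249
  (140 − 155.3054)²/155.3054 = 1.5084
  (205 − 194.6234)²/194.6234 = 0.5532
  (238 − 248.3766)²/248.3766 = 0.4335
χ² = 23.4176 + 18.3496 + 1.2385 + 0.9705 + 1.9249 + 1.5084 + 0.5532 + 0.4335 = 48.396

48.396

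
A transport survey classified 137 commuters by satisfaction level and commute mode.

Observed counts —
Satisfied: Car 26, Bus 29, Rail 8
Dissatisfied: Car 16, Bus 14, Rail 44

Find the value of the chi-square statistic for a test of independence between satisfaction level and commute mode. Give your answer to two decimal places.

31.86

Row totals: 63, 74. Column totals: 42, 43, 52. Grand total N = 137.
Expected counts (row total × column total / N):
  Satisfied, Car: 63×42/137 = 19.314
  Satisfied, Bus: 63×43/137 = 19.774
  Satisfied, Rail: 63×52/137 = 23.912
  Dissatisfied, Car: 74×42/137 = 22.686
  Dissatisfied, Bus: 74×43/137 = 23.226
  Dissatisfied, Rail: 74×52/137 = 28.088
Contributions (O − E)²/E:
  (26 − 19.314)²/19.314 = 2.3145
  (29 − 19.774)²/19.774 = 4.3046
  (8 − 23.912)²/23.912 = 10.5885
  (16 − 22.686)²/22.686 = 1.9705
  (14 − 23.226)²/23.226 = 3.6648
  (44 − 28.088)²/28.088 = 9.0142
χ² = 2.3145 + 4.3046 + 10.5885 + 1.9705 + 3.6648 + 9.0142 = 31.86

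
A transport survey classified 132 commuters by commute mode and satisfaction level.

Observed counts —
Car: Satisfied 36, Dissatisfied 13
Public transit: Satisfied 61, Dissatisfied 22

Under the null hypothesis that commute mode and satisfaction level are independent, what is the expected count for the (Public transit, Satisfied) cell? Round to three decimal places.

60.992

Row total (Public transit) = 83; column total (Satisfied) = 97; grand total N = 132.
Expected count = (row total × column total) / N = 83 × 97 / 132 = 60.992.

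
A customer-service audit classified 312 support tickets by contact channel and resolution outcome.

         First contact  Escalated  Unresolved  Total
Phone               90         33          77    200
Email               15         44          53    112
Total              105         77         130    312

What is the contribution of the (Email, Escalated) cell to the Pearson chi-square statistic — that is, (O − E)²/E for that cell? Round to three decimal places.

9.682

Row total (Email) = 112; column total (Escalated) = 77; N = 312.
Expected count E = 112 × 77 / 312 = 27.6410.
Contribution = (O − E)²/E = (44 − 27.6410)² / 27.6410 = 9.682.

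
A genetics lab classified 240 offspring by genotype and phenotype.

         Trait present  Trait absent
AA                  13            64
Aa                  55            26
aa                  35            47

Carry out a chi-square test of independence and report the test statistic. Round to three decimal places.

Row totals: 77, 81, 82. Column totals: 103, 137. Grand total N = 240.
Expected counts (row total × column total / N):
  AA, Trait present: 77×103/240 = 33.0458
  AA, Trait absent: 77×137/240 = 43.9542
  Aa, Trait present: 81×103/240 = 34.7625
  Aa, Trait absent: 81×137/240 = 46.2375
  aa, Trait present: 82×103/240 = 35.1917
  aa, Trait absent: 82×137/240 = 46.8083
Contributions (O − E)²/E:
  (13 − 33.0458)²/33.0458 = 12.1599
  (64 − 43.9542)²/43.9542 = 9.1421
  (55 − 34.7625)²/34.7625 = 11.7816
  (26 − 46.2375)²/46.2375 = 8.8577
  (35 − 35.1917)²/35.1917 = 0.0010
  (47 − 46.8083)²/46.8083 = 0.0008
χ² = 12.1599 + 9.1421 + 11.7816 + 8.8577 + 0.0010 + 0.0008 = 41.943

41.943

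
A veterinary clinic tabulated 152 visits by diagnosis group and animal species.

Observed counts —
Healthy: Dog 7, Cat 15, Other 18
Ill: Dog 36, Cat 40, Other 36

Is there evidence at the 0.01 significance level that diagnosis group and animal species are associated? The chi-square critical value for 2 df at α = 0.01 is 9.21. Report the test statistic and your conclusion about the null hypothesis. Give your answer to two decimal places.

3.63; fail to reject H₀

Row totals: 40, 112. Column totals: 43, 55, 54. Grand total N = 152.
Expected counts (row total × column total / N):
  Healthy, Dog: 40×43/152 = 11.316
  Healthy, Cat: 40×55/152 = 14.474
  Healthy, Other: 40×54/152 = 14.211
  Ill, Dog: 112×43/152 = 31.684
  Ill, Cat: 112×55/152 = 40.526
  Ill, Other: 112×54/152 = 39.789
Contributions (O − E)²/E:
  (7 − 11.316)²/11.316 = 1.6462
  (15 − 14.474)²/14.474 = 0.0191
  (18 − 14.211)²/14.211 = 1.0102
  (36 − 31.684)²/31.684 = 0.5879
  (40 − 40.526)²/40.526 = 0.0068
  (36 − 39.789)²/39.789 = 0.3608
χ² = 1.6462 + 0.0191 + 1.0102 + 0.5879 + 0.0068 + 0.3608 = 3.63
df = (2−1)(3−1) = 2. Since 3.63 < 9.21, fail to reject the null hypothesis of independence at α = 0.01.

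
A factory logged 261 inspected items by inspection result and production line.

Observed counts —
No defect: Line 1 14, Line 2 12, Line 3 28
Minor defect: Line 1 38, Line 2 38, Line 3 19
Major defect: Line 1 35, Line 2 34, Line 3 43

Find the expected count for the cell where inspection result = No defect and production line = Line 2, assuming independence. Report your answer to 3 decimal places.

17.379

Row total (No defect) = 54; column total (Line 2) = 84; grand total N = 261.
Expected count = (row total × column total) / N = 54 × 84 / 261 = 17.379.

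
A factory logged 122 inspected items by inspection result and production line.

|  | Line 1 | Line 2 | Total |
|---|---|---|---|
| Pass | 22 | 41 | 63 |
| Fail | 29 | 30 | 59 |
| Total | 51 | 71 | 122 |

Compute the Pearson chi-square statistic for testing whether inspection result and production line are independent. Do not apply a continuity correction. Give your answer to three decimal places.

2.537

Grand total N = 122.
Expected counts (row total × column total / N):
  Pass, Line 1: 63×51/122 = 26.3361
  Pass, Line 2: 63×71/122 = 36.6639
  Fail, Line 1: 59×51/122 = 24.6639
  Fail, Line 2: 59×71/122 = 34.3361
Contributions (O − E)²/E:
  (22 − 26.3361)²/26.3361 = 0.7139
  (41 − 36.6639)²/36.6639 = 0.5128
  (29 − 24.6639)²/24.6639 = 0.7623
  (30 − 34.3361)²/34.3361 = 0.5476
χ² = 0.7139 + 0.5128 + 0.7623 + 0.5476 = 2.537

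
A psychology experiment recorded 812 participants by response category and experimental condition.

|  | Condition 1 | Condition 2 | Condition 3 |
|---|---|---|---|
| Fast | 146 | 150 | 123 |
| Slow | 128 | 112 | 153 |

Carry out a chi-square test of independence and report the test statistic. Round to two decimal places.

Row totals: 419, 393. Column totals: 274, 262, 276. Grand total N = 812.
Expected counts (row total × column total / N):
  Fast, Condition 1: 419×274/812 = 141.387
  Fast, Condition 2: 419×262/812 = 135.195
  Fast, Condition 3: 419×276/812 = 142.419
  Slow, Condition 1: 393×274/812 = 132.613
  Slow, Condition 2: 393×262/812 = 126.805
  Slow, Condition 3: 393×276/812 = 133.581
Contributions (O − E)²/E:
  (146 − 141.387)²/141.387 = 0.1505
  (150 − 135.195)²/135.195 = 1.6213
  (123 − 142.419)²/142.419 = 2.6478
  (128 − 132.613)²/132.613 = 0.1605
  (112 − 126.805)²/126.805 = 1.7285
  (153 − 133.581)²/133.581 = 2.8230
χ² = 0.1505 + 1.6213 + 2.6478 + 0.1605 + 1.7285 + 2.8230 = 9.13

9.13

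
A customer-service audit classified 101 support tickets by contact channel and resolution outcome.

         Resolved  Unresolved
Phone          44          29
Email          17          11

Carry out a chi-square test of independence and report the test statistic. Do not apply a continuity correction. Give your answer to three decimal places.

Row totals: 73, 28. Column totals: 61, 40. Grand total N = 101.
Expected counts (row total × column total / N):
  Phone, Resolved: 73×61/101 = 44.0891
  Phone, Unresolved: 73×40/101 = 28.9109
  Email, Resolved: 28×61/101 = 16.9109
  Email, Unresolved: 28×40/101 = 11.0891
Contributions (O − E)²/E:
  (44 − 44.0891)²/44.0891 = 0.0002
  (29 − 28.9109)²/28.9109 = 0.0003
  (17 − 16.9109)²/16.9109 = 0.0005
  (11 − 11.0891)²/11.0891 = 0.0007
χ² = 0.0002 + 0.0003 + 0.0005 + 0.0007 = 0.002

0.002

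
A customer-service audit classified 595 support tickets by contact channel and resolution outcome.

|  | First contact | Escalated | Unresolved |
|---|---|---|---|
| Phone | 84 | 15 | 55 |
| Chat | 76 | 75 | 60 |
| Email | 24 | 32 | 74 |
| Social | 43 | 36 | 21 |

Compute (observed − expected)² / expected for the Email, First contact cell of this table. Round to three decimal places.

13.210

Row total (Email) = 130; column total (First contact) = 227; N = 595.
Expected count E = 130 × 227 / 595 = 49.5966.
Contribution = (O − E)²/E = (24 − 49.5966)² / 49.5966 = 13.210.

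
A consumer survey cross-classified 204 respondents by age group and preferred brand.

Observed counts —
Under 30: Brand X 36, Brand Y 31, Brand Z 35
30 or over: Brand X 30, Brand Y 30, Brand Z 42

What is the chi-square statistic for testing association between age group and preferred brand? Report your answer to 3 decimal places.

1.198

Row totals: 102, 102. Column totals: 66, 61, 77. Grand total N = 204.
Expected counts (row total × column total / N):
  Under 30, Brand X: 102×66/204 = 33.0000
  Under 30, Brand Y: 102×61/204 = 30.5000
  Under 30, Brand Z: 102×77/204 = 38.5000
  30 or over, Brand X: 102×66/204 = 33.0000
  30 or over, Brand Y: 102×61/204 = 30.5000
  30 or over, Brand Z: 102×77/204 = 38.5000
Contributions (O − E)²/E:
  (36 − 33.0000)²/33.0000 = 0.2727
  (31 − 30.5000)²/30.5000 = 0.0082
  (35 − 38.5000)²/38.5000 = 0.3182
  (30 − 33.0000)²/33.0000 = 0.2727
  (30 − 30.5000)²/30.5000 = 0.0082
  (42 − 38.5000)²/38.5000 = 0.3182
χ² = 0.2727 + 0.0082 + 0.3182 + 0.2727 + 0.0082 + 0.3182 = 1.198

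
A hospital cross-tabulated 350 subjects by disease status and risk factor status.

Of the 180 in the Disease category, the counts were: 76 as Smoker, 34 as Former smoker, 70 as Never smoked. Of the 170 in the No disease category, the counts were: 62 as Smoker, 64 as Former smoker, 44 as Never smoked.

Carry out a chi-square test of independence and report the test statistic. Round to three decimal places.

16.261

Row totals: 180, 170. Column totals: 138, 98, 114. Grand total N = 350.
Expected counts (row total × column total / N):
  Disease, Smoker: 180×138/350 = 70.9714
  Disease, Former smoker: 180×98/350 = 50.4000
  Disease, Never smoked: 180×114/350 = 58.6286
  No disease, Smoker: 170×138/350 = 67.0286
  No disease, Former smoker: 170×98/350 = 47.6000
  No disease, Never smoked: 170×114/350 = 55.3714
Contributions (O − E)²/E:
  (76 − 70.9714)²/70.9714 = 0.3563
  (34 − 50.4000)²/50.4000 = 5.3365
  (70 − 58.6286)²/58.6286 = 2.2056
  (62 − 67.0286)²/67.0286 = 0.3773
  (64 − 47.6000)²/47.6000 = 5.6504
  (44 − 55.3714)²/55.3714 = 2.3353
χ² = 0.3563 + 5.3365 + 2.2056 + 0.3773 + 5.6504 + 2.3353 = 16.261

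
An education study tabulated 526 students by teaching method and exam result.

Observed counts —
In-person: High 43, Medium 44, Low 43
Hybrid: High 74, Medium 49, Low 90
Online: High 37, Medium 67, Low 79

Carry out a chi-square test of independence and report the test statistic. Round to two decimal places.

Row totals: 130, 213, 183. Column totals: 154, 160, 212. Grand total N = 526.
Expected counts (row total × column total / N):
  In-person, High: 130×154/526 = 38.061
  In-person, Medium: 130×160/526 = 39.544
  In-person, Low: 130×212/526 = 52.395
  Hybrid, High: 213×154/526 = 62.361
  Hybrid, Medium: 213×160/526 = 64.791
  Hybrid, Low: 213×212/526 = 85.848
  Online, High: 183×154/526 = 53.578
  Online, Medium: 183×160/526 = 55.665
  Online, Low: 183×212/526 = 73.757
Contributions (O − E)²/E:
  (43 − 38.061)²/38.061 = 0.6409
  (44 − 39.544)²/39.544 = 0.5021
  (43 − 52.395)²/52.395 = 1.6846
  (74 − 62.361)²/62.361 = 2.1723
  (49 − 64.791)²/64.791 = 3.8486
  (90 − 85.848)²/85.848 = 0.2008
  (37 − 53.578)²/53.578 = 5.1295
  (67 − 55.665)²/55.665 = 2.3081
  (79 − 73.757)²/73.757 = 0.3727
χ² = 0.6409 + 0.5021 + 1.6846 + 2.1723 + 3.8486 + 0.2008 + 5.1295 + 2.3081 + 0.3727 = 16.86

16.86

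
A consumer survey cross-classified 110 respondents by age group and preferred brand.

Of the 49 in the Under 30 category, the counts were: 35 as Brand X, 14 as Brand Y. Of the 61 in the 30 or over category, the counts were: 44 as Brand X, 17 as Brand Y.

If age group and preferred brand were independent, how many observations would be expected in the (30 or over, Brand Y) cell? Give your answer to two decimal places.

17.19

Row total (30 or over) = 61; column total (Brand Y) = 31; grand total N = 110.
Expected count = (row total × column total) / N = 61 × 31 / 110 = 17.19.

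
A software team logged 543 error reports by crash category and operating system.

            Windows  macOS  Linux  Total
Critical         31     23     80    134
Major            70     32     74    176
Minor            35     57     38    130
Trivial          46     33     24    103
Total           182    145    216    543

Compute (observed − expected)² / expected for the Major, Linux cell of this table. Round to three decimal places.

0.227

Row total (Major) = 176; column total (Linux) = 216; N = 543.
Expected count E = 176 × 216 / 543 = 70.01105.
Contribution = (O − E)²/E = (74 − 70.01105)² / 70.01105 = 0.227.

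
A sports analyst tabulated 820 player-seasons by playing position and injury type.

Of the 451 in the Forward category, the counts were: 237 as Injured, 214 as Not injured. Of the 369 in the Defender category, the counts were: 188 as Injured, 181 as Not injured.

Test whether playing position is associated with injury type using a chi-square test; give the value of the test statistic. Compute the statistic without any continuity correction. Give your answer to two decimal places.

0.21

Row totals: 451, 369. Column totals: 425, 395. Grand total N = 820.
Expected counts (row total × column total / N):
  Forward, Injured: 451×425/820 = 233.750
  Forward, Not injured: 451×395/820 = 217.250
  Defender, Injured: 369×425/820 = 191.250
  Defender, Not injured: 369×395/820 = 177.750
Contributions (O − E)²/E:
  (237 − 233.750)²/233.750 = 0.0452
  (214 − 217.250)²/217.250 = 0.0486
  (188 − 191.250)²/191.250 = 0.0552
  (181 − 177.750)²/177.750 = 0.0594
χ² = 0.0452 + 0.0486 + 0.0552 + 0.0594 = 0.21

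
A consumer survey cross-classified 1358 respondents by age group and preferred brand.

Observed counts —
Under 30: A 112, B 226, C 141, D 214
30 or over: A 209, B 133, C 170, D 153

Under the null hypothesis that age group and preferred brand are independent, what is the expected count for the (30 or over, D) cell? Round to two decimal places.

179.72

Row total (30 or over) = 665; column total (D) = 367; grand total N = 1358.
Expected count = (row total × column total) / N = 665 × 367 / 1358 = 179.72.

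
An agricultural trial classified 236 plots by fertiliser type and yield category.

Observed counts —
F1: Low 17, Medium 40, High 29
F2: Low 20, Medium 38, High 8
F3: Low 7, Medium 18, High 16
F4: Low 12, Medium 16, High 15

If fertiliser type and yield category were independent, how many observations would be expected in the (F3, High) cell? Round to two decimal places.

11.81

Row total (F3) = 41; column total (High) = 68; grand total N = 236.
Expected count = (row total × column total) / N = 41 × 68 / 236 = 11.81.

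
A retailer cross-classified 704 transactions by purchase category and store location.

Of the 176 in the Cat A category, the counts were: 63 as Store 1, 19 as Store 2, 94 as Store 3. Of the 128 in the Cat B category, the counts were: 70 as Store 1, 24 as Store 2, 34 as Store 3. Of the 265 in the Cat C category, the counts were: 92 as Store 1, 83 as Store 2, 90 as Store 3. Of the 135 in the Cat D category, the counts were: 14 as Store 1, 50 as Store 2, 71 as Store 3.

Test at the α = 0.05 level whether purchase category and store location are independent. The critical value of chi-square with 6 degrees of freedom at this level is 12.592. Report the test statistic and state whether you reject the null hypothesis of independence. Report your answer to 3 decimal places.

87.528; reject H₀

Row totals: 176, 128, 265, 135. Column totals: 239, 176, 289. Grand total N = 704.
Expected counts (row total × column total / N):
  Cat A, Store 1: 176×239/704 = 59.7500
  Cat A, Store 2: 176×176/704 = 44.0000
  Cat A, Store 3: 176×289/704 = 72.2500
  Cat B, Store 1: 128×239/704 = 43.4545
  Cat B, Store 2: 128×176/704 = 32.0000
  Cat B, Store 3: 128×289/704 = 52.5455
  Cat C, Store 1: 265×239/704 = 89.9645
  Cat C, Store 2: 265×176/704 = 66.2500
  Cat C, Store 3: 265×289/704 = 108.7855
  Cat D, Store 1: 135×239/704 = 45.8310
  Cat D, Store 2: 135×176/704 = 33.7500
  Cat D, Store 3: 135×289/704 = 55.4190
Contributions (O − E)²/E:
  (63 − 59.7500)²/59.7500 = 0.1768
  (19 − 44.0000)²/44.0000 = 14.2045
  (94 − 72.2500)²/72.2500 = 6.5476
  (70 − 43.4545)²/43.4545 = 16.2161
  (24 − 32.0000)²/32.0000 = 2.0000
  (34 − 52.5455)²/52.5455 = 6.5455
  (92 − 89.9645)²/89.9645 = 0.0461
  (83 − 66.2500)²/66.2500 = 4.2349
  (90 − 108.7855)²/108.7855 = 3.2440
  (14 − 45.8310)²/45.8310 = 22.1076
  (50 − 33.7500)²/33.7500 = 7.8241
  (71 − 55.4190)²/55.4190 = 4.3806
χ² = 0.1768 + 14.2045 + 6.5476 + 16.2161 + 2.0000 + 6.5455 + 0.0461 + 4.2349 + 3.2440 + 22.1076 + 7.8241 + 4.3806 = 87.528
df = (4−1)(3−1) = 6. Since 87.528 > 12.592, reject the null hypothesis of independence at α = 0.05.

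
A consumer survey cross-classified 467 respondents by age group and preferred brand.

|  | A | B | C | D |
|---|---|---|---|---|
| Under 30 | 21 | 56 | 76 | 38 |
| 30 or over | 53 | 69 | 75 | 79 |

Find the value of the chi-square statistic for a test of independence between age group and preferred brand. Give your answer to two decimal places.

Row totals: 191, 276. Column totals: 74, 125, 151, 117. Grand total N = 467.
Expected counts (row total × column total / N):
  Under 30, A: 191×74/467 = 30.266
  Under 30, B: 191×125/467 = 51.124
  Under 30, C: 191×151/467 = 61.758
  Under 30, D: 191×117/467 = 47.852
  30 or over, A: 276×74/467 = 43.734
  30 or over, B: 276×125/467 = 73.876
  30 or over, C: 276×151/467 = 89.242
  30 or over, D: 276×117/467 = 69.148
Contributions (O − E)²/E:
  (21 − 30.266)²/30.266 = 2.8368
  (56 − 51.124)²/51.124 = 0.4651
  (76 − 61.758)²/61.758 = 3.2843
  (38 − 47.852)²/47.852 = 2.0284
  (53 − 43.734)²/43.734 = 1.9632
  (69 − 73.876)²/73.876 = 0.3218
  (75 − 89.242)²/89.242 = 2.2729
  (79 − 69.148)²/69.148 = 1.4037
χ² = 2.8368 + 0.4651 + 3.2843 + 2.0284 + 1.9632 + 0.3218 + 2.2729 + 1.4037 = 14.58

14.58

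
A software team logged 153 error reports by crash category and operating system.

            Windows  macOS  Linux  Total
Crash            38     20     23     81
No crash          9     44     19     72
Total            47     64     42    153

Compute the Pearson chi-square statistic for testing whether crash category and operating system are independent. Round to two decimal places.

26.84

Grand total N = 153.
Expected counts (row total × column total / N):
  Crash, Windows: 81×47/153 = 24.882
  Crash, macOS: 81×64/153 = 33.882
  Crash, Linux: 81×42/153 = 22.235
  No crash, Windows: 72×47/153 = 22.118
  No crash, macOS: 72×64/153 = 30.118
  No crash, Linux: 72×42/153 = 19.765
Contributions (O − E)²/E:
  (38 − 24.882)²/24.882 = 6.9159
  (20 − 33.882)²/33.882 = 5.6877
  (23 − 22.235)²/22.235 = 0.0263
  (9 − 22.118)²/22.118 = 7.7802
  (44 − 30.118)²/30.118 = 6.3985
  (19 − 19.765)²/19.765 = 0.0296
χ² = 6.9159 + 5.6877 + 0.0263 + 7.7802 + 6.3985 + 0.0296 = 26.84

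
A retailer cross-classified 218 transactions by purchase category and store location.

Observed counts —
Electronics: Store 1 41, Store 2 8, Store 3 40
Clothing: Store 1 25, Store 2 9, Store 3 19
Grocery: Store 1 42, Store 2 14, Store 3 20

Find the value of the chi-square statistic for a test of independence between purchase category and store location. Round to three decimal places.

7.648

Row totals: 89, 53, 76. Column totals: 108, 31, 79. Grand total N = 218.
Expected counts (row total × column total / N):
  Electronics, Store 1: 89×108/218 = 44.0917
  Electronics, Store 2: 89×31/218 = 12.6560
  Electronics, Store 3: 89×79/218 = 32.2523
  Clothing, Store 1: 53×108/218 = 26.2569
  Clothing, Store 2: 53×31/218 = 7.5367
  Clothing, Store 3: 53×79/218 = 19.2064
  Grocery, Store 1: 76×108/218 = 37.6514
  Grocery, Store 2: 76×31/218 = 10.8073
  Grocery, Store 3: 76×79/218 = 27.5413
Contributions (O − E)²/E:
  (41 − 44.0917)²/44.0917 = 0.2168
  (8 − 12.6560)²/12.6560 = 1.7129
  (40 − 32.2523)²/32.2523 = 1.8612
  (25 − 26.2569)²/26.2569 = 0.0602
  (9 − 7.5367)²/7.5367 = 0.2841
  (19 − 19.2064)²/19.2064 = 0.0022
  (42 − 37.6514)²/37.6514 = 0.5022
  (14 − 10.8073)²/10.8073 = 0.9432
  (20 − 27.5413)²/27.5413 = 2.0649
χ² = 0.2168 + 1.7129 + 1.8612 + 0.0602 + 0.2841 + 0.0022 + 0.5022 + 0.9432 + 2.0649 = 7.648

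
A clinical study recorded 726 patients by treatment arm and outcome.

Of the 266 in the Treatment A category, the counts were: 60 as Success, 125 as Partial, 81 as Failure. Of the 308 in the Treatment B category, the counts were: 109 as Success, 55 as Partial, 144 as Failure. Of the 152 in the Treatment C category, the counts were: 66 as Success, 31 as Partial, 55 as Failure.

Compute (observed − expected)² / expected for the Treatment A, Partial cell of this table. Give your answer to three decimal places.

Row total (Treatment A) = 266; column total (Partial) = 211; N = 726.
Expected count E = 266 × 211 / 726 = 77.3085.
Contribution = (O − E)²/E = (125 − 77.3085)² / 77.3085 = 29.421.

29.421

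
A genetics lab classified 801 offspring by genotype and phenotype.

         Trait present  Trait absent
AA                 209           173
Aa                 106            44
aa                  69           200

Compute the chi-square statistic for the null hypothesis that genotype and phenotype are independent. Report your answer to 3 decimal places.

91.611

Row totals: 382, 150, 269. Column totals: 384, 417. Grand total N = 801.
Expected counts (row total × column total / N):
  AA, Trait present: 382×384/801 = 183.1311
  AA, Trait absent: 382×417/801 = 198.8689
  Aa, Trait present: 150×384/801 = 71.9101
  Aa, Trait absent: 150×417/801 = 78.0899
  aa, Trait present: 269×384/801 = 128.9588
  aa, Trait absent: 269×417/801 = 140.0412
Contributions (O − E)²/E:
  (209 − 183.1311)²/183.1311 = 3.6542
  (173 − 198.8689)²/198.8689 = 3.3650
  (106 − 71.9101)²/71.9101 = 16.1608
  (44 − 78.0899)²/78.0899 = 14.8818
  (69 − 128.9588)²/128.9588 = 27.8776
  (200 − 140.0412)²/140.0412 = 25.6714
χ² = 3.6542 + 3.3650 + 16.1608 + 14.8818 + 27.8776 + 25.6714 = 91.611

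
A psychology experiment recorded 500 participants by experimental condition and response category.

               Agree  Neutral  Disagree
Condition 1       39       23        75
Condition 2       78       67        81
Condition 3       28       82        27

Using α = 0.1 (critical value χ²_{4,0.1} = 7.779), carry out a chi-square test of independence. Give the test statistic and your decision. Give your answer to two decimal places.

Row totals: 137, 226, 137. Column totals: 145, 172, 183. Grand total N = 500.
Expected counts (row total × column total / N):
  Condition 1, Agree: 137×145/500 = 39.730
  Condition 1, Neutral: 137×172/500 = 47.128
  Condition 1, Disagree: 137×183/500 = 50.142
  Condition 2, Agree: 226×145/500 = 65.540
  Condition 2, Neutral: 226×172/500 = 77.744
  Condition 2, Disagree: 226×183/500 = 82.716
  Condition 3, Agree: 137×145/500 = 39.730
  Condition 3, Neutral: 137×172/500 = 47.128
  Condition 3, Disagree: 137×183/500 = 50.142
Contributions (O − E)²/E:
  (39 − 39.730)²/39.730 = 0.0134
  (23 − 47.128)²/47.128 = 12.3527
  (75 − 50.142)²/50.142 = 12.3234
  (78 − 65.540)²/65.540 = 2.3688
  (67 − 77.744)²/77.744 = 1.4848
  (81 − 82.716)²/82.716 = 0.0356
  (28 − 39.730)²/39.730 = 3.4632
  (82 − 47.128)²/47.128 = 25.8033
  (27 − 50.142)²/50.142 = 10.6807
χ² = 0.0134 + 12.3527 + 12.3234 + 2.3688 + 1.4848 + 0.0356 + 3.4632 + 25.8033 + 10.6807 = 68.53
df = (3−1)(3−1) = 4. Since 68.53 > 7.779, reject the null hypothesis of independence at α = 0.1.

68.53; reject H₀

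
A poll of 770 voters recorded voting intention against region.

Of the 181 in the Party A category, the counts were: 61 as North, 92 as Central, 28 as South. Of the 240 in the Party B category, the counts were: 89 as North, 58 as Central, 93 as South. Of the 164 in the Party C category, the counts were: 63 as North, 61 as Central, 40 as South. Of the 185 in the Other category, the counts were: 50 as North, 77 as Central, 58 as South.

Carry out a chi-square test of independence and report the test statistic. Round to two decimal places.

46.26

Row totals: 181, 240, 164, 185. Column totals: 263, 288, 219. Grand total N = 770.
Expected counts (row total × column total / N):
  Party A, North: 181×263/770 = 61.822
  Party A, Central: 181×288/770 = 67.699
  Party A, South: 181×219/770 = 51.479
  Party B, North: 240×263/770 = 81.974
  Party B, Central: 240×288/770 = 89.766
  Party B, South: 240×219/770 = 68.260
  Party C, North: 164×263/770 = 56.016
  Party C, Central: 164×288/770 = 61.340
  Party C, South: 164×219/770 = 46.644
  Other, North: 185×263/770 = 63.188
  Other, Central: 185×288/770 = 69.195
  Other, South: 185×219/770 = 52.617
Contributions (O − E)²/E:
  (61 − 61.822)²/61.822 = 0.0109
  (92 − 67.699)²/67.699 = 8.7230
  (28 − 51.479)²/51.479 = 10.7085
  (89 − 81.974)²/81.974 = 0.6022
  (58 − 89.766)²/89.766 = 11.2412
  (93 − 68.260)²/68.260 = 8.9667
  (63 − 56.016)²/56.016 = 0.8708
  (61 − 61.340)²/61.340 = 0.0019
  (40 − 46.644)²/46.644 = 0.9464
  (50 − 63.188)²/63.188 = 2.7525
  (77 − 69.195)²/69.195 = 0.8804
  (58 − 52.617)²/52.617 = 0.5507
χ² = 0.0109 + 8.7230 + 10.7085 + 0.6022 + 11.2412 + 8.9667 + 0.8708 + 0.0019 + 0.9464 + 2.7525 + 0.8804 + 0.5507 = 46.26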